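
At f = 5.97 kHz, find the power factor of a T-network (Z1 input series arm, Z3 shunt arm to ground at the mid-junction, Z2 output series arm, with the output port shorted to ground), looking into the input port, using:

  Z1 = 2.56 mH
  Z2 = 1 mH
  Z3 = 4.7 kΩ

Step 1 — Angular frequency: ω = 2π·f = 2π·5970 = 3.751e+04 rad/s.
Step 2 — Component impedances:
  Z1: Z = jωL = j·3.751e+04·0.00256 = 0 + j96.03 Ω
  Z2: Z = jωL = j·3.751e+04·0.001 = 0 + j37.51 Ω
  Z3: Z = R = 4700 Ω
Step 3 — With the output port shorted to ground, the output series arm Z2 runs from the junction to ground; the shunt arm Z3 also runs from the junction to ground. They appear in parallel: Z3 || Z2 = 0.2994 + j37.51 Ω.
Step 4 — Series with input arm Z1: Z_in = Z1 + (Z3 || Z2) = 0.2994 + j133.5 Ω = 133.5∠89.9° Ω.
Step 5 — Power factor: PF = cos(φ) = Re(Z)/|Z| = 0.29935/133.54 = 0.002242.
Step 6 — Type: Im(Z) = 133.5 ⇒ lagging (phase φ = 89.9°).

PF = 0.002242 (lagging, φ = 89.9°)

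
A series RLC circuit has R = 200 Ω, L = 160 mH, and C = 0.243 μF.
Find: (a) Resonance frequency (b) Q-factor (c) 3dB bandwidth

Step 1 — Resonance condition Im(Z)=0 gives ω₀ = 1/√(LC).
Step 2 — ω₀ = 1/√(0.16·2.43e-07) = 5072 rad/s.
Step 3 — f₀ = ω₀/(2π) = 807.2 Hz.
Step 4 — Series Q: Q = ω₀L/R = 5072·0.16/200 = 4.057.
Step 5 — 3dB bandwidth: Δω = ω₀/Q = 1250 rad/s; BW = Δω/(2π) = 198.9 Hz.

(a) f₀ = 807.2 Hz  (b) Q = 4.057  (c) BW = 198.9 Hz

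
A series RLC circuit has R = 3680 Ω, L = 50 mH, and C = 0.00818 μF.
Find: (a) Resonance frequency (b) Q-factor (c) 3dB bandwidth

Step 1 — Resonance: ω₀ = 1/√(LC) = 1/√(0.05·8.18e-09) = 4.945e+04 rad/s.
Step 2 — f₀ = ω₀/(2π) = 7870 Hz.
Step 3 — Series Q: Q = ω₀L/R = 4.945e+04·0.05/3680 = 0.6718.
Step 4 — Bandwidth: Δω = ω₀/Q = 7.36e+04 rad/s; BW = Δω/(2π) = 1.171e+04 Hz.

(a) f₀ = 7870 Hz  (b) Q = 0.6718  (c) BW = 1.171e+04 Hz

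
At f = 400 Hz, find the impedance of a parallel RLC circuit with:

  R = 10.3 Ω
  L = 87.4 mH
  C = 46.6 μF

Step 1 — Angular frequency: ω = 2π·f = 2π·400 = 2513 rad/s.
Step 2 — Component impedances:
  R: Z = R = 10.3 Ω
  L: Z = jωL = j·2513·0.0874 = 0 + j219.7 Ω
  C: Z = 1/(jωC) = -j/(ω·C) = 0 - j8.538 Ω
Step 3 — Parallel combination: 1/Z_total = 1/R + 1/L + 1/C; Z_total = 4.394 - j5.094 Ω = 6.727∠-49.2° Ω.

Z = 4.394 - j5.094 Ω = 6.727∠-49.2° Ω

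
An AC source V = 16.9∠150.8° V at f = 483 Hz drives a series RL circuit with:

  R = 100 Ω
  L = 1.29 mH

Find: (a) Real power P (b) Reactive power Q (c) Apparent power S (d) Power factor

Step 1 — Angular frequency: ω = 2π·f = 2π·483 = 3035 rad/s.
Step 2 — Component impedances:
  R: Z = R = 100 Ω
  L: Z = jωL = j·3035·0.00129 = 0 + j3.915 Ω
Step 3 — Series combination: Z_total = R + L = 100 + j3.915 Ω = 100.1∠2.2° Ω.
Step 4 — Source phasor: V = 16.9∠150.8° V = -14.75 + j8.245 V.
Step 5 — Current: I = V / Z = -0.1441 + j0.08809 A = 0.1689∠148.6° A.
Step 6 — Complex power: S = V·I* = 2.852 + j0.1116 VA.
Step 7 — Real power: P = Re(S) = 2.852 W.
Step 8 — Reactive power: Q = Im(S) = 0.1116 VAR.
Step 9 — Apparent power: |S| = 2.854 VA.
Step 10 — Power factor: PF = P/|S| = 0.9992 (lagging).

(a) P = 2.852 W  (b) Q = 0.1116 VAR  (c) S = 2.854 VA  (d) PF = 0.9992 (lagging)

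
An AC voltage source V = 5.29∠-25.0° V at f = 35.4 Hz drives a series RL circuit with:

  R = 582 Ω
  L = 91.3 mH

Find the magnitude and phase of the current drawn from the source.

Step 1 — Angular frequency: ω = 2π·f = 2π·35.4 = 222.4 rad/s.
Step 2 — Component impedances:
  R: Z = R = 582 Ω
  L: Z = jωL = j·222.4·0.0913 = 0 + j20.31 Ω
Step 3 — Series combination: Z_total = R + L = 582 + j20.31 Ω = 582.4∠2.0° Ω.
Step 4 — Source phasor: V = 5.29∠-25.0° V = 4.794 - j2.236 V.
Step 5 — Ohm's law: I = V / Z_total = (4.794 - j2.236) / (582 + j20.31) = 0.008094 - j0.004124 A.
Step 6 — Convert to polar: |I| = 0.009084 A, ∠I = -27.0°.

I = 0.009084∠-27.0° A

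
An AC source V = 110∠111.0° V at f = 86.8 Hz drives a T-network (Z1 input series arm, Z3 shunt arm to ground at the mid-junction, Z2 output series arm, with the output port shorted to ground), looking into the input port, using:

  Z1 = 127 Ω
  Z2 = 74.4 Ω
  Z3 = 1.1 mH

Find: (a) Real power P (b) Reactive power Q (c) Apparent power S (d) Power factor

Step 1 — Angular frequency: ω = 2π·f = 2π·86.8 = 545.4 rad/s.
Step 2 — Component impedances:
  Z1: Z = R = 127 Ω
  Z2: Z = R = 74.4 Ω
  Z3: Z = jωL = j·545.4·0.0011 = 0 + j0.5999 Ω
Step 3 — With the output port shorted to ground, the output series arm Z2 runs from the junction to ground; the shunt arm Z3 also runs from the junction to ground. They appear in parallel: Z3 || Z2 = 0.004837 + j0.5999 Ω.
Step 4 — Series with input arm Z1: Z_in = Z1 + (Z3 || Z2) = 127 + j0.5999 Ω = 127∠0.3° Ω.
Step 5 — Source phasor: V = 110∠111.0° V = -39.42 + j102.7 V.
Step 6 — Current: I = V / Z = -0.3066 + j0.81 A = 0.8661∠110.7° A.
Step 7 — Complex power: S = V·I* = 95.27 + j0.45 VA.
Step 8 — Real power: P = Re(S) = 95.27 W.
Step 9 — Reactive power: Q = Im(S) = 0.45 VAR.
Step 10 — Apparent power: |S| = 95.27 VA.
Step 11 — Power factor: PF = P/|S| = 1 (lagging).

(a) P = 95.27 W  (b) Q = 0.45 VAR  (c) S = 95.27 VA  (d) PF = 1 (lagging)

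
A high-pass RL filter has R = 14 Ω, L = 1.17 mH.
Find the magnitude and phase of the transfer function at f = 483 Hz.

Step 1 — Angular frequency: ω = 2π·483 = 3035 rad/s.
Step 2 — Transfer function: H(jω) = jωL/(R + jωL).
Step 3 — Numerator jωL = j·3.551; denominator R + jωL = 14 + j3.551.
Step 4 — H = 0.06044 + j0.2383.
Step 5 — Magnitude: |H| = 0.2458 (-12.2 dB); phase: φ = 75.8°.

|H| = 0.2458 (-12.2 dB), φ = 75.8°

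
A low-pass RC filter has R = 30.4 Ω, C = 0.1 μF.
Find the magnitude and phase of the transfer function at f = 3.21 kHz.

Step 1 — Angular frequency: ω = 2π·3210 = 2.017e+04 rad/s.
Step 2 — Transfer function: H(jω) = 1/(1 + jωRC).
Step 3 — Denominator: 1 + jωRC = 1 + j·2.017e+04·30.4·1e-07 = 1 + j0.06131.
Step 4 — H = 0.9963 - j0.06108.
Step 5 — Magnitude: |H| = 0.9981 (-0.0 dB); phase: φ = -3.5°.

|H| = 0.9981 (-0.0 dB), φ = -3.5°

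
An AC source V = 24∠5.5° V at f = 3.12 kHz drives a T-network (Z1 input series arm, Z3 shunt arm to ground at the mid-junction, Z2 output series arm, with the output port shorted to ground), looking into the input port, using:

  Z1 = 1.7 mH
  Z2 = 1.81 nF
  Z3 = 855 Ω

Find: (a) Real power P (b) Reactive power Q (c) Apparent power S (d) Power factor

Step 1 — Angular frequency: ω = 2π·f = 2π·3120 = 1.96e+04 rad/s.
Step 2 — Component impedances:
  Z1: Z = jωL = j·1.96e+04·0.0017 = 0 + j33.33 Ω
  Z2: Z = 1/(jωC) = -j/(ω·C) = 0 - j2.818e+04 Ω
  Z3: Z = R = 855 Ω
Step 3 — With the output port shorted to ground, the output series arm Z2 runs from the junction to ground; the shunt arm Z3 also runs from the junction to ground. They appear in parallel: Z3 || Z2 = 854.2 - j25.91 Ω.
Step 4 — Series with input arm Z1: Z_in = Z1 + (Z3 || Z2) = 854.2 + j7.411 Ω = 854.2∠0.5° Ω.
Step 5 — Source phasor: V = 24∠5.5° V = 23.89 + j2.3 V.
Step 6 — Current: I = V / Z = 0.02799 + j0.00245 A = 0.02809∠5.0° A.
Step 7 — Complex power: S = V·I* = 0.6743 + j0.00585 VA.
Step 8 — Real power: P = Re(S) = 0.6743 W.
Step 9 — Reactive power: Q = Im(S) = 0.00585 VAR.
Step 10 — Apparent power: |S| = 0.6743 VA.
Step 11 — Power factor: PF = P/|S| = 1 (lagging).

(a) P = 0.6743 W  (b) Q = 0.00585 VAR  (c) S = 0.6743 VA  (d) PF = 1 (lagging)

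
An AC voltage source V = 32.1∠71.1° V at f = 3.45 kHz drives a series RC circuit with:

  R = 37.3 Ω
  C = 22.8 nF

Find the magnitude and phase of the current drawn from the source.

Step 1 — Angular frequency: ω = 2π·f = 2π·3450 = 2.168e+04 rad/s.
Step 2 — Component impedances:
  R: Z = R = 37.3 Ω
  C: Z = 1/(jωC) = -j/(ω·C) = 0 - j2023 Ω
Step 3 — Series combination: Z_total = R + C = 37.3 - j2023 Ω = 2024∠-88.9° Ω.
Step 4 — Source phasor: V = 32.1∠71.1° V = 10.4 + j30.37 V.
Step 5 — Ohm's law: I = V / Z_total = (10.4 + j30.37) / (37.3 - j2023) = -0.01491 + j0.005414 A.
Step 6 — Convert to polar: |I| = 0.01586 A, ∠I = 160.0°.

I = 0.01586∠160.0° A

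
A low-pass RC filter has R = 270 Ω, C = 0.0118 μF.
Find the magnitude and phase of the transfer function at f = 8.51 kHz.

Step 1 — Angular frequency: ω = 2π·8510 = 5.347e+04 rad/s.
Step 2 — Transfer function: H(jω) = 1/(1 + jωRC).
Step 3 — Denominator: 1 + jωRC = 1 + j·5.347e+04·270·1.18e-08 = 1 + j0.1704.
Step 4 — H = 0.9718 - j0.1656.
Step 5 — Magnitude: |H| = 0.9858 (-0.1 dB); phase: φ = -9.7°.

|H| = 0.9858 (-0.1 dB), φ = -9.7°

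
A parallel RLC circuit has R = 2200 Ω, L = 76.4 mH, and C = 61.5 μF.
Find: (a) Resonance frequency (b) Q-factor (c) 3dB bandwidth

Step 1 — Resonance: ω₀ = 1/√(LC) = 1/√(0.0764·6.15e-05) = 461.3 rad/s.
Step 2 — f₀ = ω₀/(2π) = 73.42 Hz.
Step 3 — Parallel Q: Q = R/(ω₀L) = 2200/(461.3·0.0764) = 62.42.
Step 4 — Bandwidth: Δω = ω₀/Q = 7.391 rad/s; BW = Δω/(2π) = 1.176 Hz.

(a) f₀ = 73.42 Hz  (b) Q = 62.42  (c) BW = 1.176 Hz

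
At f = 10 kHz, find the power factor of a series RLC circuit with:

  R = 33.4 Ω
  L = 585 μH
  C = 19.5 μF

Step 1 — Angular frequency: ω = 2π·f = 2π·1e+04 = 6.283e+04 rad/s.
Step 2 — Component impedances:
  R: Z = R = 33.4 Ω
  L: Z = jωL = j·6.283e+04·0.000585 = 0 + j36.76 Ω
  C: Z = 1/(jωC) = -j/(ω·C) = 0 - j0.8162 Ω
Step 3 — Series combination: Z_total = R + L + C = 33.4 + j35.94 Ω = 49.06∠47.1° Ω.
Step 4 — Power factor: PF = cos(φ) = Re(Z)/|Z| = 33.4/49.064 = 0.6807.
Step 5 — Type: Im(Z) = 35.94 ⇒ lagging (phase φ = 47.1°).

PF = 0.6807 (lagging, φ = 47.1°)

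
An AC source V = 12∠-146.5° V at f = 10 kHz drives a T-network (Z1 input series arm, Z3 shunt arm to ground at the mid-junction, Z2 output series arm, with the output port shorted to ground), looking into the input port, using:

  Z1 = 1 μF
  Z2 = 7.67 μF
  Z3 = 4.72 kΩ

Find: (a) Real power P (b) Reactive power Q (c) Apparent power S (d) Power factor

Step 1 — Angular frequency: ω = 2π·f = 2π·1e+04 = 6.283e+04 rad/s.
Step 2 — Component impedances:
  Z1: Z = 1/(jωC) = -j/(ω·C) = 0 - j15.92 Ω
  Z2: Z = 1/(jωC) = -j/(ω·C) = 0 - j2.075 Ω
  Z3: Z = R = 4720 Ω
Step 3 — With the output port shorted to ground, the output series arm Z2 runs from the junction to ground; the shunt arm Z3 also runs from the junction to ground. They appear in parallel: Z3 || Z2 = 0.0009122 - j2.075 Ω.
Step 4 — Series with input arm Z1: Z_in = Z1 + (Z3 || Z2) = 0.0009122 - j17.99 Ω = 17.99∠-90.0° Ω.
Step 5 — Source phasor: V = 12∠-146.5° V = -10.01 - j6.623 V.
Step 6 — Current: I = V / Z = 0.3681 - j0.5562 A = 0.667∠-56.5° A.
Step 7 — Complex power: S = V·I* = 0.0004059 - j8.004 VA.
Step 8 — Real power: P = Re(S) = 0.0004059 W.
Step 9 — Reactive power: Q = Im(S) = -8.004 VAR.
Step 10 — Apparent power: |S| = 8.004 VA.
Step 11 — Power factor: PF = P/|S| = 5.071e-05 (leading).

(a) P = 0.0004059 W  (b) Q = -8.004 VAR  (c) S = 8.004 VA  (d) PF = 5.071e-05 (leading)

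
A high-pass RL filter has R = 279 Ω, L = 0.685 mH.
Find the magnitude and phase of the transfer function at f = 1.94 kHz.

Step 1 — Angular frequency: ω = 2π·1940 = 1.219e+04 rad/s.
Step 2 — Transfer function: H(jω) = jωL/(R + jωL).
Step 3 — Numerator jωL = j·8.35; denominator R + jωL = 279 + j8.35.
Step 4 — H = 0.0008948 + j0.0299.
Step 5 — Magnitude: |H| = 0.02991 (-30.5 dB); phase: φ = 88.3°.

|H| = 0.02991 (-30.5 dB), φ = 88.3°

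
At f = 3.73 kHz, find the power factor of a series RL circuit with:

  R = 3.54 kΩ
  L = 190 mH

Step 1 — Angular frequency: ω = 2π·f = 2π·3730 = 2.344e+04 rad/s.
Step 2 — Component impedances:
  R: Z = R = 3540 Ω
  L: Z = jωL = j·2.344e+04·0.19 = 0 + j4453 Ω
Step 3 — Series combination: Z_total = R + L = 3540 + j4453 Ω = 5689∠51.5° Ω.
Step 4 — Power factor: PF = cos(φ) = Re(Z)/|Z| = 3540/5689 = 0.6223.
Step 5 — Type: Im(Z) = 4453 ⇒ lagging (phase φ = 51.5°).

PF = 0.6223 (lagging, φ = 51.5°)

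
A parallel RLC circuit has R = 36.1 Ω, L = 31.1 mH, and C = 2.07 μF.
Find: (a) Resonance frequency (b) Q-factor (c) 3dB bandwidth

Step 1 — Resonance: ω₀ = 1/√(LC) = 1/√(0.0311·2.07e-06) = 3941 rad/s.
Step 2 — f₀ = ω₀/(2π) = 627.3 Hz.
Step 3 — Parallel Q: Q = R/(ω₀L) = 36.1/(3941·0.0311) = 0.2945.
Step 4 — Bandwidth: Δω = ω₀/Q = 1.338e+04 rad/s; BW = Δω/(2π) = 2130 Hz.

(a) f₀ = 627.3 Hz  (b) Q = 0.2945  (c) BW = 2130 Hz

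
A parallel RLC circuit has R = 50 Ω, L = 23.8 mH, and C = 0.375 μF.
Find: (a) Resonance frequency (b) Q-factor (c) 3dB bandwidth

Step 1 — Resonance: ω₀ = 1/√(LC) = 1/√(0.0238·3.75e-07) = 1.059e+04 rad/s.
Step 2 — f₀ = ω₀/(2π) = 1685 Hz.
Step 3 — Parallel Q: Q = R/(ω₀L) = 50/(1.059e+04·0.0238) = 0.1985.
Step 4 — Bandwidth: Δω = ω₀/Q = 5.333e+04 rad/s; BW = Δω/(2π) = 8488 Hz.

(a) f₀ = 1685 Hz  (b) Q = 0.1985  (c) BW = 8488 Hz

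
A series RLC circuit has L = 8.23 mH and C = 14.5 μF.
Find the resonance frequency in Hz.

Step 1 — Resonance condition Im(Z)=0 gives ω₀ = 1/√(LC).
Step 2 — ω₀ = 1/√(0.00823·1.45e-05) = 2895 rad/s.
Step 3 — f₀ = ω₀/(2π) = 460.7 Hz.

f₀ = 460.7 Hz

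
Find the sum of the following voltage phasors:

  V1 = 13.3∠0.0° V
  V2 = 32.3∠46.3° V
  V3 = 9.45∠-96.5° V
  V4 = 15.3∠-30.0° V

Step 1 — Convert each phasor to rectangular form:
  V1 = 13.3·(cos(0.0°) + j·sin(0.0°)) = 13.3 V
  V2 = 32.3·(cos(46.3°) + j·sin(46.3°)) = 22.32 + j23.35 V
  V3 = 9.45·(cos(-96.5°) + j·sin(-96.5°)) = -1.07 - j9.389 V
  V4 = 15.3·(cos(-30.0°) + j·sin(-30.0°)) = 13.25 - j7.65 V
Step 2 — Sum components: V_total = 47.8 + j6.313 V.
Step 3 — Convert to polar: |V_total| = 48.21 V, ∠V_total = 7.5°.

V_total = 48.21∠7.5° V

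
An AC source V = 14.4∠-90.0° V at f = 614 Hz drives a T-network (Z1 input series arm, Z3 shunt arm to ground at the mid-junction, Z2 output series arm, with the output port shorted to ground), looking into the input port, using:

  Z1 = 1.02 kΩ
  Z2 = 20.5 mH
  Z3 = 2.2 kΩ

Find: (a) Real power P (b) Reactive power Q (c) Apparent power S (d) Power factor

Step 1 — Angular frequency: ω = 2π·f = 2π·614 = 3858 rad/s.
Step 2 — Component impedances:
  Z1: Z = R = 1020 Ω
  Z2: Z = jωL = j·3858·0.0205 = 0 + j79.09 Ω
  Z3: Z = R = 2200 Ω
Step 3 — With the output port shorted to ground, the output series arm Z2 runs from the junction to ground; the shunt arm Z3 also runs from the junction to ground. They appear in parallel: Z3 || Z2 = 2.839 + j78.98 Ω.
Step 4 — Series with input arm Z1: Z_in = Z1 + (Z3 || Z2) = 1023 + j78.98 Ω = 1026∠4.4° Ω.
Step 5 — Source phasor: V = 14.4∠-90.0° V = 0 - j14.4 V.
Step 6 — Current: I = V / Z = -0.001081 - j0.014 A = 0.01404∠-94.4° A.
Step 7 — Complex power: S = V·I* = 0.2015 + j0.01556 VA.
Step 8 — Real power: P = Re(S) = 0.2015 W.
Step 9 — Reactive power: Q = Im(S) = 0.01556 VAR.
Step 10 — Apparent power: |S| = 0.2021 VA.
Step 11 — Power factor: PF = P/|S| = 0.997 (lagging).

(a) P = 0.2015 W  (b) Q = 0.01556 VAR  (c) S = 0.2021 VA  (d) PF = 0.997 (lagging)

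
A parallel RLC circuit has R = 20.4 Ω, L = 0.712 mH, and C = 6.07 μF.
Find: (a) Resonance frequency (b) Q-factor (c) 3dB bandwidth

Step 1 — Resonance: ω₀ = 1/√(LC) = 1/√(0.000712·6.07e-06) = 1.521e+04 rad/s.
Step 2 — f₀ = ω₀/(2π) = 2421 Hz.
Step 3 — Parallel Q: Q = R/(ω₀L) = 20.4/(1.521e+04·0.000712) = 1.884.
Step 4 — Bandwidth: Δω = ω₀/Q = 8076 rad/s; BW = Δω/(2π) = 1285 Hz.

(a) f₀ = 2421 Hz  (b) Q = 1.884  (c) BW = 1285 Hz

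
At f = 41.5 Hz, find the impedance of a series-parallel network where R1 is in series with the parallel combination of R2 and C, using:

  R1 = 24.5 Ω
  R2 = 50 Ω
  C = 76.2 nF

Step 1 — Angular frequency: ω = 2π·f = 2π·41.5 = 260.8 rad/s.
Step 2 — Component impedances:
  R1: Z = R = 24.5 Ω
  R2: Z = R = 50 Ω
  C: Z = 1/(jωC) = -j/(ω·C) = 0 - j5.033e+04 Ω
Step 3 — Parallel branch: R2 || C = 1/(1/R2 + 1/C) = 50 - j0.04967 Ω.
Step 4 — Series with R1: Z_total = R1 + (R2 || C) = 74.5 - j0.04967 Ω = 74.5∠-0.0° Ω.

Z = 74.5 - j0.04967 Ω = 74.5∠-0.0° Ω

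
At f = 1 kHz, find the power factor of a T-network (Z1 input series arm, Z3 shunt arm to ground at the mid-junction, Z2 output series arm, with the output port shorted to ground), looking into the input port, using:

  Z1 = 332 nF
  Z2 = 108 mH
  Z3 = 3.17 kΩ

Step 1 — Angular frequency: ω = 2π·f = 2π·1000 = 6283 rad/s.
Step 2 — Component impedances:
  Z1: Z = 1/(jωC) = -j/(ω·C) = 0 - j479.4 Ω
  Z2: Z = jωL = j·6283·0.108 = 0 + j678.6 Ω
  Z3: Z = R = 3170 Ω
Step 3 — With the output port shorted to ground, the output series arm Z2 runs from the junction to ground; the shunt arm Z3 also runs from the junction to ground. They appear in parallel: Z3 || Z2 = 138.9 + j648.9 Ω.
Step 4 — Series with input arm Z1: Z_in = Z1 + (Z3 || Z2) = 138.9 + j169.5 Ω = 219.1∠50.7° Ω.
Step 5 — Power factor: PF = cos(φ) = Re(Z)/|Z| = 138.9/219.12 = 0.6339.
Step 6 — Type: Im(Z) = 169.5 ⇒ lagging (phase φ = 50.7°).

PF = 0.6339 (lagging, φ = 50.7°)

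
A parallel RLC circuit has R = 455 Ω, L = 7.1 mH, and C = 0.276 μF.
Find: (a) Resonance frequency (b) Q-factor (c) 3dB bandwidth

Step 1 — Resonance: ω₀ = 1/√(LC) = 1/√(0.0071·2.76e-07) = 2.259e+04 rad/s.
Step 2 — f₀ = ω₀/(2π) = 3595 Hz.
Step 3 — Parallel Q: Q = R/(ω₀L) = 455/(2.259e+04·0.0071) = 2.837.
Step 4 — Bandwidth: Δω = ω₀/Q = 7963 rad/s; BW = Δω/(2π) = 1267 Hz.

(a) f₀ = 3595 Hz  (b) Q = 2.837  (c) BW = 1267 Hz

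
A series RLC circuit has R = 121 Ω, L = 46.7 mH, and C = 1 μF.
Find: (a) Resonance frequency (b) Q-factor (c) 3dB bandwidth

Step 1 — Resonance condition Im(Z)=0 gives ω₀ = 1/√(LC).
Step 2 — ω₀ = 1/√(0.0467·1e-06) = 4627 rad/s.
Step 3 — f₀ = ω₀/(2π) = 736.5 Hz.
Step 4 — Series Q: Q = ω₀L/R = 4627·0.0467/121 = 1.786.
Step 5 — 3dB bandwidth: Δω = ω₀/Q = 2591 rad/s; BW = Δω/(2π) = 412.4 Hz.

(a) f₀ = 736.5 Hz  (b) Q = 1.786  (c) BW = 412.4 Hz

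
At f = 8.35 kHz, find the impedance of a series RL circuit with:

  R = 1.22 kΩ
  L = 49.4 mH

Step 1 — Angular frequency: ω = 2π·f = 2π·8350 = 5.246e+04 rad/s.
Step 2 — Component impedances:
  R: Z = R = 1220 Ω
  L: Z = jωL = j·5.246e+04·0.0494 = 0 + j2592 Ω
Step 3 — Series combination: Z_total = R + L = 1220 + j2592 Ω = 2865∠64.8° Ω.

Z = 1220 + j2592 Ω = 2865∠64.8° Ω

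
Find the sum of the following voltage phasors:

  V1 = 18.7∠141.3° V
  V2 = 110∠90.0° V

Step 1 — Convert each phasor to rectangular form:
  V1 = 18.7·(cos(141.3°) + j·sin(141.3°)) = -14.59 + j11.69 V
  V2 = 110·(cos(90.0°) + j·sin(90.0°)) = 0 + j110 V
Step 2 — Sum components: V_total = -14.59 + j121.7 V.
Step 3 — Convert to polar: |V_total| = 122.6 V, ∠V_total = 96.8°.

V_total = 122.6∠96.8° V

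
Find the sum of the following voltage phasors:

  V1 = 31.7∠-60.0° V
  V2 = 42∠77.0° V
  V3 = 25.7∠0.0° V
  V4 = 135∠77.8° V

Step 1 — Convert each phasor to rectangular form:
  V1 = 31.7·(cos(-60.0°) + j·sin(-60.0°)) = 15.85 - j27.45 V
  V2 = 42·(cos(77.0°) + j·sin(77.0°)) = 9.448 + j40.92 V
  V3 = 25.7·(cos(0.0°) + j·sin(0.0°)) = 25.7 V
  V4 = 135·(cos(77.8°) + j·sin(77.8°)) = 28.53 + j132 V
Step 2 — Sum components: V_total = 79.53 + j145.4 V.
Step 3 — Convert to polar: |V_total| = 165.7 V, ∠V_total = 61.3°.

V_total = 165.7∠61.3° V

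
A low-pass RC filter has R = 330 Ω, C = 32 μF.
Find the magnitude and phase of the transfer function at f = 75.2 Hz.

Step 1 — Angular frequency: ω = 2π·75.2 = 472.5 rad/s.
Step 2 — Transfer function: H(jω) = 1/(1 + jωRC).
Step 3 — Denominator: 1 + jωRC = 1 + j·472.5·330·3.2e-05 = 1 + j4.99.
Step 4 — H = 0.03862 - j0.1927.
Step 5 — Magnitude: |H| = 0.1965 (-14.1 dB); phase: φ = -78.7°.

|H| = 0.1965 (-14.1 dB), φ = -78.7°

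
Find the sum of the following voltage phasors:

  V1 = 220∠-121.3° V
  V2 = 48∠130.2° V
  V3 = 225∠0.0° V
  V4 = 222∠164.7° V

Step 1 — Convert each phasor to rectangular form:
  V1 = 220·(cos(-121.3°) + j·sin(-121.3°)) = -114.3 - j188 V
  V2 = 48·(cos(130.2°) + j·sin(130.2°)) = -30.98 + j36.66 V
  V3 = 225·(cos(0.0°) + j·sin(0.0°)) = 225 V
  V4 = 222·(cos(164.7°) + j·sin(164.7°)) = -214.1 + j58.58 V
Step 2 — Sum components: V_total = -134.4 - j92.74 V.
Step 3 — Convert to polar: |V_total| = 163.3 V, ∠V_total = -145.4°.

V_total = 163.3∠-145.4° V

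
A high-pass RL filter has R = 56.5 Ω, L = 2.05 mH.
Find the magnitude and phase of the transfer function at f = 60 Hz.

Step 1 — Angular frequency: ω = 2π·60 = 377 rad/s.
Step 2 — Transfer function: H(jω) = jωL/(R + jωL).
Step 3 — Numerator jωL = j·0.7728; denominator R + jωL = 56.5 + j0.7728.
Step 4 — H = 0.0001871 + j0.01368.
Step 5 — Magnitude: |H| = 0.01368 (-37.3 dB); phase: φ = 89.2°.

|H| = 0.01368 (-37.3 dB), φ = 89.2°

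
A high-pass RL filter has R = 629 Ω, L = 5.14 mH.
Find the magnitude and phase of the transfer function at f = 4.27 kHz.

Step 1 — Angular frequency: ω = 2π·4270 = 2.683e+04 rad/s.
Step 2 — Transfer function: H(jω) = jωL/(R + jωL).
Step 3 — Numerator jωL = j·137.9; denominator R + jωL = 629 + j137.9.
Step 4 — H = 0.04586 + j0.2092.
Step 5 — Magnitude: |H| = 0.2142 (-13.4 dB); phase: φ = 77.6°.

|H| = 0.2142 (-13.4 dB), φ = 77.6°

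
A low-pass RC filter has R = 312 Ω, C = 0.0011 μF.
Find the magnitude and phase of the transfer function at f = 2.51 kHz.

Step 1 — Angular frequency: ω = 2π·2510 = 1.577e+04 rad/s.
Step 2 — Transfer function: H(jω) = 1/(1 + jωRC).
Step 3 — Denominator: 1 + jωRC = 1 + j·1.577e+04·312·1.1e-09 = 1 + j0.005413.
Step 4 — H = 1 - j0.005412.
Step 5 — Magnitude: |H| = 1 (-0.0 dB); phase: φ = -0.3°.

|H| = 1 (-0.0 dB), φ = -0.3°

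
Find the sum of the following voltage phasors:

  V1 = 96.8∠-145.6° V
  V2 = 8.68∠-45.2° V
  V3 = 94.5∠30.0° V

Step 1 — Convert each phasor to rectangular form:
  V1 = 96.8·(cos(-145.6°) + j·sin(-145.6°)) = -79.87 - j54.69 V
  V2 = 8.68·(cos(-45.2°) + j·sin(-45.2°)) = 6.116 - j6.159 V
  V3 = 94.5·(cos(30.0°) + j·sin(30.0°)) = 81.84 + j47.25 V
Step 2 — Sum components: V_total = 8.085 - j13.6 V.
Step 3 — Convert to polar: |V_total| = 15.82 V, ∠V_total = -59.3°.

V_total = 15.82∠-59.3° V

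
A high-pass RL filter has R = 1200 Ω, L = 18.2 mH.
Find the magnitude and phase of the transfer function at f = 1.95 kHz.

Step 1 — Angular frequency: ω = 2π·1950 = 1.225e+04 rad/s.
Step 2 — Transfer function: H(jω) = jωL/(R + jωL).
Step 3 — Numerator jωL = j·223; denominator R + jωL = 1200 + j223.
Step 4 — H = 0.03338 + j0.1796.
Step 5 — Magnitude: |H| = 0.1827 (-14.8 dB); phase: φ = 79.5°.

|H| = 0.1827 (-14.8 dB), φ = 79.5°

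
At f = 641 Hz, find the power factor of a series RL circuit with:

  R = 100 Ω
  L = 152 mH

Step 1 — Angular frequency: ω = 2π·f = 2π·641 = 4028 rad/s.
Step 2 — Component impedances:
  R: Z = R = 100 Ω
  L: Z = jωL = j·4028·0.152 = 0 + j612.2 Ω
Step 3 — Series combination: Z_total = R + L = 100 + j612.2 Ω = 620.3∠80.7° Ω.
Step 4 — Power factor: PF = cos(φ) = Re(Z)/|Z| = 100/620.3 = 0.1612.
Step 5 — Type: Im(Z) = 612.2 ⇒ lagging (phase φ = 80.7°).

PF = 0.1612 (lagging, φ = 80.7°)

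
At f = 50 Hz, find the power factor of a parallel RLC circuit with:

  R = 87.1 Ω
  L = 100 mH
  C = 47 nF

Step 1 — Angular frequency: ω = 2π·f = 2π·50 = 314.2 rad/s.
Step 2 — Component impedances:
  R: Z = R = 87.1 Ω
  L: Z = jωL = j·314.2·0.1 = 0 + j31.42 Ω
  C: Z = 1/(jωC) = -j/(ω·C) = 0 - j6.773e+04 Ω
Step 3 — Parallel combination: 1/Z_total = 1/R + 1/L + 1/C; Z_total = 10.04 + j27.81 Ω = 29.56∠70.2° Ω.
Step 4 — Power factor: PF = cos(φ) = Re(Z)/|Z| = 10.035/29.564 = 0.3394.
Step 5 — Type: Im(Z) = 27.81 ⇒ lagging (phase φ = 70.2°).

PF = 0.3394 (lagging, φ = 70.2°)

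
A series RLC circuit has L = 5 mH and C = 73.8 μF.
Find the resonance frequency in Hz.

Step 1 — Resonance condition Im(Z)=0 gives ω₀ = 1/√(LC).
Step 2 — ω₀ = 1/√(0.005·7.38e-05) = 1646 rad/s.
Step 3 — f₀ = ω₀/(2π) = 262 Hz.

f₀ = 262 Hz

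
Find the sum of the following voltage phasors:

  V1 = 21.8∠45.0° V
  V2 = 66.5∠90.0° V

Step 1 — Convert each phasor to rectangular form:
  V1 = 21.8·(cos(45.0°) + j·sin(45.0°)) = 15.41 + j15.41 V
  V2 = 66.5·(cos(90.0°) + j·sin(90.0°)) = 0 + j66.5 V
Step 2 — Sum components: V_total = 15.41 + j81.91 V.
Step 3 — Convert to polar: |V_total| = 83.35 V, ∠V_total = 79.3°.

V_total = 83.35∠79.3° V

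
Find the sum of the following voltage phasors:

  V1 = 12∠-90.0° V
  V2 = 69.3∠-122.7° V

Step 1 — Convert each phasor to rectangular form:
  V1 = 12·(cos(-90.0°) + j·sin(-90.0°)) = 0 - j12 V
  V2 = 69.3·(cos(-122.7°) + j·sin(-122.7°)) = -37.44 - j58.32 V
Step 2 — Sum components: V_total = -37.44 - j70.32 V.
Step 3 — Convert to polar: |V_total| = 79.66 V, ∠V_total = -118.0°.

V_total = 79.66∠-118.0° V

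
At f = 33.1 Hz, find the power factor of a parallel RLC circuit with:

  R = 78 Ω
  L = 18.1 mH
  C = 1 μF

Step 1 — Angular frequency: ω = 2π·f = 2π·33.1 = 208 rad/s.
Step 2 — Component impedances:
  R: Z = R = 78 Ω
  L: Z = jωL = j·208·0.0181 = 0 + j3.764 Ω
  C: Z = 1/(jωC) = -j/(ω·C) = 0 - j4808 Ω
Step 3 — Parallel combination: 1/Z_total = 1/R + 1/L + 1/C; Z_total = 0.1815 + j3.759 Ω = 3.763∠87.2° Ω.
Step 4 — Power factor: PF = cos(φ) = Re(Z)/|Z| = 0.18153/3.7629 = 0.04824.
Step 5 — Type: Im(Z) = 3.759 ⇒ lagging (phase φ = 87.2°).

PF = 0.04824 (lagging, φ = 87.2°)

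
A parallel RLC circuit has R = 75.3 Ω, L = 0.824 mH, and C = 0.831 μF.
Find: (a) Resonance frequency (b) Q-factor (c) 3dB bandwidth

Step 1 — Resonance: ω₀ = 1/√(LC) = 1/√(0.000824·8.31e-07) = 3.822e+04 rad/s.
Step 2 — f₀ = ω₀/(2π) = 6082 Hz.
Step 3 — Parallel Q: Q = R/(ω₀L) = 75.3/(3.822e+04·0.000824) = 2.391.
Step 4 — Bandwidth: Δω = ω₀/Q = 1.598e+04 rad/s; BW = Δω/(2π) = 2543 Hz.

(a) f₀ = 6082 Hz  (b) Q = 2.391  (c) BW = 2543 Hz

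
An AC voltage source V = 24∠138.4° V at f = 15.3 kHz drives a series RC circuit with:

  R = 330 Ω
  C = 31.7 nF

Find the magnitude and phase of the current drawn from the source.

Step 1 — Angular frequency: ω = 2π·f = 2π·1.53e+04 = 9.613e+04 rad/s.
Step 2 — Component impedances:
  R: Z = R = 330 Ω
  C: Z = 1/(jωC) = -j/(ω·C) = 0 - j328.1 Ω
Step 3 — Series combination: Z_total = R + C = 330 - j328.1 Ω = 465.4∠-44.8° Ω.
Step 4 — Source phasor: V = 24∠138.4° V = -17.95 + j15.93 V.
Step 5 — Ohm's law: I = V / Z_total = (-17.95 + j15.93) / (330 - j328.1) = -0.05149 - j0.002914 A.
Step 6 — Convert to polar: |I| = 0.05157 A, ∠I = -176.8°.

I = 0.05157∠-176.8° A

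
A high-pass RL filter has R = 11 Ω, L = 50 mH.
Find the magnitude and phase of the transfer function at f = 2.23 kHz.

Step 1 — Angular frequency: ω = 2π·2230 = 1.401e+04 rad/s.
Step 2 — Transfer function: H(jω) = jωL/(R + jωL).
Step 3 — Numerator jωL = j·700.6; denominator R + jωL = 11 + j700.6.
Step 4 — H = 0.9998 + j0.0157.
Step 5 — Magnitude: |H| = 0.9999 (-0.0 dB); phase: φ = 0.9°.

|H| = 0.9999 (-0.0 dB), φ = 0.9°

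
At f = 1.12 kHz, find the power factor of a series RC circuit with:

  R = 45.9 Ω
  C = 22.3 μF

Step 1 — Angular frequency: ω = 2π·f = 2π·1120 = 7037 rad/s.
Step 2 — Component impedances:
  R: Z = R = 45.9 Ω
  C: Z = 1/(jωC) = -j/(ω·C) = 0 - j6.372 Ω
Step 3 — Series combination: Z_total = R + C = 45.9 - j6.372 Ω = 46.34∠-7.9° Ω.
Step 4 — Power factor: PF = cos(φ) = Re(Z)/|Z| = 45.9/46.34 = 0.9905.
Step 5 — Type: Im(Z) = -6.372 ⇒ leading (phase φ = -7.9°).

PF = 0.9905 (leading, φ = -7.9°)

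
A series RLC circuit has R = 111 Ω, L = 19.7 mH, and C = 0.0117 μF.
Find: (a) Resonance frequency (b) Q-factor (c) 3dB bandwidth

Step 1 — Resonance condition Im(Z)=0 gives ω₀ = 1/√(LC).
Step 2 — ω₀ = 1/√(0.0197·1.17e-08) = 6.587e+04 rad/s.
Step 3 — f₀ = ω₀/(2π) = 1.048e+04 Hz.
Step 4 — Series Q: Q = ω₀L/R = 6.587e+04·0.0197/111 = 11.69.
Step 5 — 3dB bandwidth: Δω = ω₀/Q = 5635 rad/s; BW = Δω/(2π) = 896.8 Hz.

(a) f₀ = 1.048e+04 Hz  (b) Q = 11.69  (c) BW = 896.8 Hz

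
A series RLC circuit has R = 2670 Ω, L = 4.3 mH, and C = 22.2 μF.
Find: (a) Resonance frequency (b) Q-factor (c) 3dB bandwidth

Step 1 — Resonance: ω₀ = 1/√(LC) = 1/√(0.0043·2.22e-05) = 3237 rad/s.
Step 2 — f₀ = ω₀/(2π) = 515.1 Hz.
Step 3 — Series Q: Q = ω₀L/R = 3237·0.0043/2670 = 0.005213.
Step 4 — Bandwidth: Δω = ω₀/Q = 6.209e+05 rad/s; BW = Δω/(2π) = 9.882e+04 Hz.

(a) f₀ = 515.1 Hz  (b) Q = 0.005213  (c) BW = 9.882e+04 Hz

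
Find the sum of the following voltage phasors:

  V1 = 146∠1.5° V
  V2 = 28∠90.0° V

Step 1 — Convert each phasor to rectangular form:
  V1 = 146·(cos(1.5°) + j·sin(1.5°)) = 145.9 + j3.822 V
  V2 = 28·(cos(90.0°) + j·sin(90.0°)) = 0 + j28 V
Step 2 — Sum components: V_total = 145.9 + j31.82 V.
Step 3 — Convert to polar: |V_total| = 149.4 V, ∠V_total = 12.3°.

V_total = 149.4∠12.3° V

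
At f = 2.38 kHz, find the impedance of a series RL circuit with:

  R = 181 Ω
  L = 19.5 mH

Step 1 — Angular frequency: ω = 2π·f = 2π·2380 = 1.495e+04 rad/s.
Step 2 — Component impedances:
  R: Z = R = 181 Ω
  L: Z = jωL = j·1.495e+04·0.0195 = 0 + j291.6 Ω
Step 3 — Series combination: Z_total = R + L = 181 + j291.6 Ω = 343.2∠58.2° Ω.

Z = 181 + j291.6 Ω = 343.2∠58.2° Ω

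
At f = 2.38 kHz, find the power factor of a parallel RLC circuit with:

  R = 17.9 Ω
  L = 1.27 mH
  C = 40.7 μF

Step 1 — Angular frequency: ω = 2π·f = 2π·2380 = 1.495e+04 rad/s.
Step 2 — Component impedances:
  R: Z = R = 17.9 Ω
  L: Z = jωL = j·1.495e+04·0.00127 = 0 + j18.99 Ω
  C: Z = 1/(jωC) = -j/(ω·C) = 0 - j1.643 Ω
Step 3 — Parallel combination: 1/Z_total = 1/R + 1/L + 1/C; Z_total = 0.1789 - j1.781 Ω = 1.79∠-84.3° Ω.
Step 4 — Power factor: PF = cos(φ) = Re(Z)/|Z| = 0.17893/1.7896 = 0.09998.
Step 5 — Type: Im(Z) = -1.781 ⇒ leading (phase φ = -84.3°).

PF = 0.09998 (leading, φ = -84.3°)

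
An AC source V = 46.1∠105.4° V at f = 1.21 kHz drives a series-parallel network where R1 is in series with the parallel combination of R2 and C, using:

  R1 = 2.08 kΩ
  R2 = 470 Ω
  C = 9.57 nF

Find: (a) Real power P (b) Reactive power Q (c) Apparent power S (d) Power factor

Step 1 — Angular frequency: ω = 2π·f = 2π·1210 = 7603 rad/s.
Step 2 — Component impedances:
  R1: Z = R = 2080 Ω
  R2: Z = R = 470 Ω
  C: Z = 1/(jωC) = -j/(ω·C) = 0 - j1.374e+04 Ω
Step 3 — Parallel branch: R2 || C = 1/(1/R2 + 1/C) = 469.5 - j16.05 Ω.
Step 4 — Series with R1: Z_total = R1 + (R2 || C) = 2549 - j16.05 Ω = 2550∠-0.4° Ω.
Step 5 — Source phasor: V = 46.1∠105.4° V = -12.24 + j44.44 V.
Step 6 — Current: I = V / Z = -0.004911 + j0.0174 A = 0.01808∠105.8° A.
Step 7 — Complex power: S = V·I* = 0.8336 - j0.005249 VA.
Step 8 — Real power: P = Re(S) = 0.8336 W.
Step 9 — Reactive power: Q = Im(S) = -0.005249 VAR.
Step 10 — Apparent power: |S| = 0.8336 VA.
Step 11 — Power factor: PF = P/|S| = 1 (leading).

(a) P = 0.8336 W  (b) Q = -0.005249 VAR  (c) S = 0.8336 VA  (d) PF = 1 (leading)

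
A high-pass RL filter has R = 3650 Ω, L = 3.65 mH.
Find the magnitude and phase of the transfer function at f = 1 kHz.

Step 1 — Angular frequency: ω = 2π·1000 = 6283 rad/s.
Step 2 — Transfer function: H(jω) = jωL/(R + jωL).
Step 3 — Numerator jωL = j·22.93; denominator R + jωL = 3650 + j22.93.
Step 4 — H = 3.948e-05 + j0.006283.
Step 5 — Magnitude: |H| = 0.006283 (-44.0 dB); phase: φ = 89.6°.

|H| = 0.006283 (-44.0 dB), φ = 89.6°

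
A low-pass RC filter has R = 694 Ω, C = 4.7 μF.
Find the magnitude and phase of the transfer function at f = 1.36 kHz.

Step 1 — Angular frequency: ω = 2π·1360 = 8545 rad/s.
Step 2 — Transfer function: H(jω) = 1/(1 + jωRC).
Step 3 — Denominator: 1 + jωRC = 1 + j·8545·694·4.7e-06 = 1 + j27.87.
Step 4 — H = 0.001286 - j0.03583.
Step 5 — Magnitude: |H| = 0.03585 (-28.9 dB); phase: φ = -87.9°.

|H| = 0.03585 (-28.9 dB), φ = -87.9°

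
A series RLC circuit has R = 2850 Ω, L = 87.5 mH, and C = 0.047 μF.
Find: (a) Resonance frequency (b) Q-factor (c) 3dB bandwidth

Step 1 — Resonance: ω₀ = 1/√(LC) = 1/√(0.0875·4.7e-08) = 1.559e+04 rad/s.
Step 2 — f₀ = ω₀/(2π) = 2482 Hz.
Step 3 — Series Q: Q = ω₀L/R = 1.559e+04·0.0875/2850 = 0.4788.
Step 4 — Bandwidth: Δω = ω₀/Q = 3.257e+04 rad/s; BW = Δω/(2π) = 5184 Hz.

(a) f₀ = 2482 Hz  (b) Q = 0.4788  (c) BW = 5184 Hz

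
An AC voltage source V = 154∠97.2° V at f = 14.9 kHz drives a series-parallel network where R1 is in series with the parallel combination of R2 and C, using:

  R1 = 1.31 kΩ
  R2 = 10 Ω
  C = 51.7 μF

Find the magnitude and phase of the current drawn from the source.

Step 1 — Angular frequency: ω = 2π·f = 2π·1.49e+04 = 9.362e+04 rad/s.
Step 2 — Component impedances:
  R1: Z = R = 1310 Ω
  R2: Z = R = 10 Ω
  C: Z = 1/(jωC) = -j/(ω·C) = 0 - j0.2066 Ω
Step 3 — Parallel branch: R2 || C = 1/(1/R2 + 1/C) = 0.004267 - j0.2065 Ω.
Step 4 — Series with R1: Z_total = R1 + (R2 || C) = 1310 - j0.2065 Ω = 1310∠-0.0° Ω.
Step 5 — Source phasor: V = 154∠97.2° V = -19.3 + j152.8 V.
Step 6 — Ohm's law: I = V / Z_total = (-19.3 + j152.8) / (1310 - j0.2065) = -0.01475 + j0.1166 A.
Step 7 — Convert to polar: |I| = 0.1176 A, ∠I = 97.2°.

I = 0.1176∠97.2° A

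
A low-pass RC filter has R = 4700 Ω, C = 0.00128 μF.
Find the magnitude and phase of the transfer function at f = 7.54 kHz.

Step 1 — Angular frequency: ω = 2π·7540 = 4.738e+04 rad/s.
Step 2 — Transfer function: H(jω) = 1/(1 + jωRC).
Step 3 — Denominator: 1 + jωRC = 1 + j·4.738e+04·4700·1.28e-09 = 1 + j0.285.
Step 4 — H = 0.9249 - j0.2636.
Step 5 — Magnitude: |H| = 0.9617 (-0.3 dB); phase: φ = -15.9°.

|H| = 0.9617 (-0.3 dB), φ = -15.9°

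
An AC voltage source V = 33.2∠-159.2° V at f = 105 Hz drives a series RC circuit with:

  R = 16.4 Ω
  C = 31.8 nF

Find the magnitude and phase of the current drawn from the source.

Step 1 — Angular frequency: ω = 2π·f = 2π·105 = 659.7 rad/s.
Step 2 — Component impedances:
  R: Z = R = 16.4 Ω
  C: Z = 1/(jωC) = -j/(ω·C) = 0 - j4.767e+04 Ω
Step 3 — Series combination: Z_total = R + C = 16.4 - j4.767e+04 Ω = 4.767e+04∠-90.0° Ω.
Step 4 — Source phasor: V = 33.2∠-159.2° V = -31.04 - j11.79 V.
Step 5 — Ohm's law: I = V / Z_total = (-31.04 - j11.79) / (16.4 - j4.767e+04) = 0.0002471 - j0.0006512 A.
Step 6 — Convert to polar: |I| = 0.0006965 A, ∠I = -69.2°.

I = 0.0006965∠-69.2° A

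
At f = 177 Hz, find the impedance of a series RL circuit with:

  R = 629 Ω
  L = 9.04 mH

Step 1 — Angular frequency: ω = 2π·f = 2π·177 = 1112 rad/s.
Step 2 — Component impedances:
  R: Z = R = 629 Ω
  L: Z = jωL = j·1112·0.00904 = 0 + j10.05 Ω
Step 3 — Series combination: Z_total = R + L = 629 + j10.05 Ω = 629.1∠0.9° Ω.

Z = 629 + j10.05 Ω = 629.1∠0.9° Ω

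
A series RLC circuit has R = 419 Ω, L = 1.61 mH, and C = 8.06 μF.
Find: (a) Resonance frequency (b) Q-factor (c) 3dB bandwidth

Step 1 — Resonance: ω₀ = 1/√(LC) = 1/√(0.00161·8.06e-06) = 8778 rad/s.
Step 2 — f₀ = ω₀/(2π) = 1397 Hz.
Step 3 — Series Q: Q = ω₀L/R = 8778·0.00161/419 = 0.03373.
Step 4 — Bandwidth: Δω = ω₀/Q = 2.602e+05 rad/s; BW = Δω/(2π) = 4.142e+04 Hz.

(a) f₀ = 1397 Hz  (b) Q = 0.03373  (c) BW = 4.142e+04 Hz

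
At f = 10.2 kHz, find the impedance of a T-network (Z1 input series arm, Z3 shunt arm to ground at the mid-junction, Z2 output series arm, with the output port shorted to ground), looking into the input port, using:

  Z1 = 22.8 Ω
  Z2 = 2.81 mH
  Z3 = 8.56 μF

Step 1 — Angular frequency: ω = 2π·f = 2π·1.02e+04 = 6.409e+04 rad/s.
Step 2 — Component impedances:
  Z1: Z = R = 22.8 Ω
  Z2: Z = jωL = j·6.409e+04·0.00281 = 0 + j180.1 Ω
  Z3: Z = 1/(jωC) = -j/(ω·C) = 0 - j1.823 Ω
Step 3 — With the output port shorted to ground, the output series arm Z2 runs from the junction to ground; the shunt arm Z3 also runs from the junction to ground. They appear in parallel: Z3 || Z2 = 0 - j1.841 Ω.
Step 4 — Series with input arm Z1: Z_in = Z1 + (Z3 || Z2) = 22.8 - j1.841 Ω = 22.87∠-4.6° Ω.

Z = 22.8 - j1.841 Ω = 22.87∠-4.6° Ω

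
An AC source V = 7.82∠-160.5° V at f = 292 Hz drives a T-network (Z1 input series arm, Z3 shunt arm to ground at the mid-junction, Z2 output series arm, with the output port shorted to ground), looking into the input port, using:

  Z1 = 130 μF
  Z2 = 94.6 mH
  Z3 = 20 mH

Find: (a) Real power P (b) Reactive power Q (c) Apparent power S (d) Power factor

Step 1 — Angular frequency: ω = 2π·f = 2π·292 = 1835 rad/s.
Step 2 — Component impedances:
  Z1: Z = 1/(jωC) = -j/(ω·C) = 0 - j4.193 Ω
  Z2: Z = jωL = j·1835·0.0946 = 0 + j173.6 Ω
  Z3: Z = jωL = j·1835·0.02 = 0 + j36.69 Ω
Step 3 — With the output port shorted to ground, the output series arm Z2 runs from the junction to ground; the shunt arm Z3 also runs from the junction to ground. They appear in parallel: Z3 || Z2 = 0 + j30.29 Ω.
Step 4 — Series with input arm Z1: Z_in = Z1 + (Z3 || Z2) = 0 + j26.1 Ω = 26.1∠90.0° Ω.
Step 5 — Source phasor: V = 7.82∠-160.5° V = -7.371 - j2.61 V.
Step 6 — Current: I = V / Z = -0.1 + j0.2825 A = 0.2996∠109.5° A.
Step 7 — Complex power: S = V·I* = 0 + j2.343 VA.
Step 8 — Real power: P = Re(S) = 0 W.
Step 9 — Reactive power: Q = Im(S) = 2.343 VAR.
Step 10 — Apparent power: |S| = 2.343 VA.
Step 11 — Power factor: PF = P/|S| = 0 (lagging).

(a) P = 0 W  (b) Q = 2.343 VAR  (c) S = 2.343 VA  (d) PF = 0 (lagging)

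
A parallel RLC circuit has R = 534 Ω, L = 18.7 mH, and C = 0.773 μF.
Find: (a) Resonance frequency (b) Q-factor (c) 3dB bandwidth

Step 1 — Resonance: ω₀ = 1/√(LC) = 1/√(0.0187·7.73e-07) = 8317 rad/s.
Step 2 — f₀ = ω₀/(2π) = 1324 Hz.
Step 3 — Parallel Q: Q = R/(ω₀L) = 534/(8317·0.0187) = 3.433.
Step 4 — Bandwidth: Δω = ω₀/Q = 2423 rad/s; BW = Δω/(2π) = 385.6 Hz.

(a) f₀ = 1324 Hz  (b) Q = 3.433  (c) BW = 385.6 Hz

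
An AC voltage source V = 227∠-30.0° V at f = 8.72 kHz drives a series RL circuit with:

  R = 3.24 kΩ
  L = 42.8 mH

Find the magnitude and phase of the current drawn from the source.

Step 1 — Angular frequency: ω = 2π·f = 2π·8720 = 5.479e+04 rad/s.
Step 2 — Component impedances:
  R: Z = R = 3240 Ω
  L: Z = jωL = j·5.479e+04·0.0428 = 0 + j2345 Ω
Step 3 — Series combination: Z_total = R + L = 3240 + j2345 Ω = 4000∠35.9° Ω.
Step 4 — Source phasor: V = 227∠-30.0° V = 196.6 - j113.5 V.
Step 5 — Ohm's law: I = V / Z_total = (196.6 - j113.5) / (3240 + j2345) = 0.02318 - j0.05181 A.
Step 6 — Convert to polar: |I| = 0.05676 A, ∠I = -65.9°.

I = 0.05676∠-65.9° A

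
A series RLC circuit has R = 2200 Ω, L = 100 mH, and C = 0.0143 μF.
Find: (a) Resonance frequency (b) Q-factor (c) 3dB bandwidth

Step 1 — Resonance condition Im(Z)=0 gives ω₀ = 1/√(LC).
Step 2 — ω₀ = 1/√(0.1·1.43e-08) = 2.644e+04 rad/s.
Step 3 — f₀ = ω₀/(2π) = 4209 Hz.
Step 4 — Series Q: Q = ω₀L/R = 2.644e+04·0.1/2200 = 1.202.
Step 5 — 3dB bandwidth: Δω = ω₀/Q = 2.2e+04 rad/s; BW = Δω/(2π) = 3501 Hz.

(a) f₀ = 4209 Hz  (b) Q = 1.202  (c) BW = 3501 Hz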